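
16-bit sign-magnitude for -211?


Sign bit: 1 (negative)
Magnitude: 211 = 000000011010011
= 1000000011010011


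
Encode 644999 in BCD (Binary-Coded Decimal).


Each digit → 4-bit binary:
  6 → 0110
  4 → 0100
  4 → 0100
  9 → 1001
  9 → 1001
  9 → 1001
= 0110 0100 0100 1001 1001 1001


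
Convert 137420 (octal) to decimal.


Positional values:
Position 0: 0 × 8^0 = 0
Position 1: 2 × 8^1 = 16
Position 2: 4 × 8^2 = 256
Position 3: 7 × 8^3 = 3584
Position 4: 3 × 8^4 = 12288
Position 5: 1 × 8^5 = 32768
Sum = 0 + 16 + 256 + 3584 + 12288 + 32768
= 48912


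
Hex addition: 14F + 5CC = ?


Align and add column by column (LSB to MSB, each column mod 16 with carry):
  014F
+ 05CC
  ----
  col 0: F(15) + C(12) + 0 (carry in) = 27 → B(11), carry out 1
  col 1: 4(4) + C(12) + 1 (carry in) = 17 → 1(1), carry out 1
  col 2: 1(1) + 5(5) + 1 (carry in) = 7 → 7(7), carry out 0
  col 3: 0(0) + 0(0) + 0 (carry in) = 0 → 0(0), carry out 0
Reading digits MSB→LSB: 071B
Strip leading zeros: 71B
= 0x71B


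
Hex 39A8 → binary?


Each hex digit → 4 binary bits:
  3 = 0011
  9 = 1001
  A = 1010
  8 = 1000
Concatenate: 0011 1001 1010 1000
= 0011100110101000


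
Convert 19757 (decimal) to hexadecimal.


Divide by 16 repeatedly:
19757 ÷ 16 = 1234 remainder 13 (D)
1234 ÷ 16 = 77 remainder 2 (2)
77 ÷ 16 = 4 remainder 13 (D)
4 ÷ 16 = 0 remainder 4 (4)
Reading remainders bottom-up:
= 0x4D2D


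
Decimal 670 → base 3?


Divide by 3 repeatedly:
670 ÷ 3 = 223 remainder 1
223 ÷ 3 = 74 remainder 1
74 ÷ 3 = 24 remainder 2
24 ÷ 3 = 8 remainder 0
8 ÷ 3 = 2 remainder 2
2 ÷ 3 = 0 remainder 2
Reading remainders bottom-up:
= 220211


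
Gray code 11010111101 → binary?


Gray code: 11010111101
MSB stays the same: 1
Each subsequent bit = prev_binary XOR current_gray:
  B[1] = 1 XOR 1 = 0
  B[2] = 0 XOR 0 = 0
  B[3] = 0 XOR 1 = 1
  B[4] = 1 XOR 0 = 1
  B[5] = 1 XOR 1 = 0
  B[6] = 0 XOR 1 = 1
  B[7] = 1 XOR 1 = 0
  B[8] = 0 XOR 1 = 1
  B[9] = 1 XOR 0 = 1
  B[10] = 1 XOR 1 = 0
= 10011010110 (1238 decimal)


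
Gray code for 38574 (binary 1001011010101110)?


Binary: 1001011010101110
Gray code: G = B XOR (B >> 1)
B >> 1 = 0100101101010111
1001011010101110 XOR 0100101101010111:
  1 XOR 0 = 1
  0 XOR 1 = 1
  0 XOR 0 = 0
  1 XOR 0 = 1
  0 XOR 1 = 1
  1 XOR 0 = 1
  1 XOR 1 = 0
  0 XOR 1 = 1
  1 XOR 0 = 1
  0 XOR 1 = 1
  1 XOR 0 = 1
  0 XOR 1 = 1
  1 XOR 0 = 1
  1 XOR 1 = 0
  1 XOR 1 = 0
  0 XOR 1 = 1
= 1101110111111001


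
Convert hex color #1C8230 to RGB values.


Hex: #1C8230
R = 1C₁₆ = 28
G = 82₁₆ = 130
B = 30₁₆ = 48
= RGB(28, 130, 48)


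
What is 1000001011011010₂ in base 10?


Positional values:
Bit 1: 1 × 2^1 = 2
Bit 3: 1 × 2^3 = 8
Bit 4: 1 × 2^4 = 16
Bit 6: 1 × 2^6 = 64
Bit 7: 1 × 2^7 = 128
Bit 9: 1 × 2^9 = 512
Bit 15: 1 × 2^15 = 32768
Sum = 2 + 8 + 16 + 64 + 128 + 512 + 32768
= 33498


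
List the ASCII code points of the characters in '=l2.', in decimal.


String: '=l2.'  (4 characters)
Per-character ASCII lookup:
  '=': special character: '=' = 61
  'l': lowercase starts at 97: 'l' = 97 + 11 = 108
  '2': digits start at 48: '2' = 48 + 2 = 50
  '.': special character: '.' = 46
= 61 108 50 46


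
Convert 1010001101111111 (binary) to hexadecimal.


Group into 4-bit nibbles: 1010001101111111
  1010 = A
  0011 = 3
  0111 = 7
  1111 = F
= 0xA37F


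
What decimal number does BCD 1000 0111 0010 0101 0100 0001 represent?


Each 4-bit group → digit:
  1000 → 8
  0111 → 7
  0010 → 2
  0101 → 5
  0100 → 4
  0001 → 1
= 872541


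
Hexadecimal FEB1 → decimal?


Positional values:
Position 0: 1 × 16^0 = 1 × 1 = 1
Position 1: B × 16^1 = 11 × 16 = 176
Position 2: E × 16^2 = 14 × 256 = 3584
Position 3: F × 16^3 = 15 × 4096 = 61440
Sum = 1 + 176 + 3584 + 61440
= 65201


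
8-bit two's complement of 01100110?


Original: 01100110
Step 1 - Invert all bits: 10011001
Step 2 - Add 1: 10011001 + 1
= 10011010 (represents -102)


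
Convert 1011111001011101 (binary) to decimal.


Positional values:
Bit 0: 1 × 2^0 = 1
Bit 2: 1 × 2^2 = 4
Bit 3: 1 × 2^3 = 8
Bit 4: 1 × 2^4 = 16
Bit 6: 1 × 2^6 = 64
Bit 9: 1 × 2^9 = 512
Bit 10: 1 × 2^10 = 1024
Bit 11: 1 × 2^11 = 2048
Bit 12: 1 × 2^12 = 4096
Bit 13: 1 × 2^13 = 8192
Bit 15: 1 × 2^15 = 32768
Sum = 1 + 4 + 8 + 16 + 64 + 512 + 1024 + 2048 + 4096 + 8192 + 32768
= 48733


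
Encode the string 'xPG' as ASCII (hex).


String: 'xPG'  (3 characters)
Per-character ASCII lookup:
  'x': lowercase starts at 97: 'x' = 97 + 23 = 120 → 0x78
  'P': uppercase starts at 65: 'P' = 65 + 15 = 80 → 0x50
  'G': uppercase starts at 65: 'G' = 65 + 6 = 71 → 0x47
= 0x78 0x50 0x47


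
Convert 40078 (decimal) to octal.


Divide by 8 repeatedly:
40078 ÷ 8 = 5009 remainder 6
5009 ÷ 8 = 626 remainder 1
626 ÷ 8 = 78 remainder 2
78 ÷ 8 = 9 remainder 6
9 ÷ 8 = 1 remainder 1
1 ÷ 8 = 0 remainder 1
Reading remainders bottom-up:
= 0o116216


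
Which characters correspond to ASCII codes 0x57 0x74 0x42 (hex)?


Codes (hex): 0x57 0x74 0x42
Per-code ASCII lookup:
  0x57 = 87  (range 65-90: uppercase, 87 - 65 = 22) → 'W'
  0x74 = 116  (range 97-122: lowercase, 116 - 97 = 19) → 't'
  0x42 = 66  (range 65-90: uppercase, 66 - 65 = 1) → 'B'
= 'WtB'


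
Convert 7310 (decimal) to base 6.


Divide by 6 repeatedly:
7310 ÷ 6 = 1218 remainder 2
1218 ÷ 6 = 203 remainder 0
203 ÷ 6 = 33 remainder 5
33 ÷ 6 = 5 remainder 3
5 ÷ 6 = 0 remainder 5
Reading remainders bottom-up:
= 53502


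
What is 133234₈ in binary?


Each octal digit → 3 binary bits:
  1 = 001
  3 = 011
  3 = 011
  2 = 010
  3 = 011
  4 = 100
Concatenate: 001 011 011 010 011 100
= 001011011010011100


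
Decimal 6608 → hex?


Divide by 16 repeatedly:
6608 ÷ 16 = 413 remainder 0 (0)
413 ÷ 16 = 25 remainder 13 (D)
25 ÷ 16 = 1 remainder 9 (9)
1 ÷ 16 = 0 remainder 1 (1)
Reading remainders bottom-up:
= 0x19D0


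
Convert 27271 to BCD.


Each digit → 4-bit binary:
  2 → 0010
  7 → 0111
  2 → 0010
  7 → 0111
  1 → 0001
= 0010 0111 0010 0111 0001


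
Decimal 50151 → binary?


Divide by 2 repeatedly:
50151 ÷ 2 = 25075 remainder 1
25075 ÷ 2 = 12537 remainder 1
12537 ÷ 2 = 6268 remainder 1
6268 ÷ 2 = 3134 remainder 0
3134 ÷ 2 = 1567 remainder 0
1567 ÷ 2 = 783 remainder 1
783 ÷ 2 = 391 remainder 1
391 ÷ 2 = 195 remainder 1
195 ÷ 2 = 97 remainder 1
97 ÷ 2 = 48 remainder 1
48 ÷ 2 = 24 remainder 0
24 ÷ 2 = 12 remainder 0
12 ÷ 2 = 6 remainder 0
6 ÷ 2 = 3 remainder 0
3 ÷ 2 = 1 remainder 1
1 ÷ 2 = 0 remainder 1
Reading remainders bottom-up:
= 1100001111100111


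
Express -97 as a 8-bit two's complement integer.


Original: 01100001
Step 1 - Invert all bits: 10011110
Step 2 - Add 1: 10011110 + 1
= 10011111 (represents -97)


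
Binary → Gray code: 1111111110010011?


Binary: 1111111110010011
Gray code: G = B XOR (B >> 1)
B >> 1 = 0111111111001001
1111111110010011 XOR 0111111111001001:
  1 XOR 0 = 1
  1 XOR 1 = 0
  1 XOR 1 = 0
  1 XOR 1 = 0
  1 XOR 1 = 0
  1 XOR 1 = 0
  1 XOR 1 = 0
  1 XOR 1 = 0
  1 XOR 1 = 0
  0 XOR 1 = 1
  0 XOR 0 = 0
  1 XOR 0 = 1
  0 XOR 1 = 1
  0 XOR 0 = 0
  1 XOR 0 = 1
  1 XOR 1 = 0
= 1000000001011010


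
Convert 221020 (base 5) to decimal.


Positional values (base 5):
  0 × 5^0 = 0 × 1 = 0
  2 × 5^1 = 2 × 5 = 10
  0 × 5^2 = 0 × 25 = 0
  1 × 5^3 = 1 × 125 = 125
  2 × 5^4 = 2 × 625 = 1250
  2 × 5^5 = 2 × 3125 = 6250
Sum = 0 + 10 + 0 + 125 + 1250 + 6250
= 7635


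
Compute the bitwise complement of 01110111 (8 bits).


Original: 01110111
Invert all bits:
  bit 0: 0 → 1
  bit 1: 1 → 0
  bit 2: 1 → 0
  bit 3: 1 → 0
  bit 4: 0 → 1
  bit 5: 1 → 0
  bit 6: 1 → 0
  bit 7: 1 → 0
= 10001000


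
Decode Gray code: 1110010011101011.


Gray code: 1110010011101011
MSB stays the same: 1
Each subsequent bit = prev_binary XOR current_gray:
  B[1] = 1 XOR 1 = 0
  B[2] = 0 XOR 1 = 1
  B[3] = 1 XOR 0 = 1
  B[4] = 1 XOR 0 = 1
  B[5] = 1 XOR 1 = 0
  B[6] = 0 XOR 0 = 0
  B[7] = 0 XOR 0 = 0
  B[8] = 0 XOR 1 = 1
  B[9] = 1 XOR 1 = 0
  B[10] = 0 XOR 1 = 1
  B[11] = 1 XOR 0 = 1
  B[12] = 1 XOR 1 = 0
  B[13] = 0 XOR 0 = 0
  B[14] = 0 XOR 1 = 1
  B[15] = 1 XOR 1 = 0
= 1011100010110010 (47282 decimal)


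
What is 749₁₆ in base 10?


Positional values:
Position 0: 9 × 16^0 = 9 × 1 = 9
Position 1: 4 × 16^1 = 4 × 16 = 64
Position 2: 7 × 16^2 = 7 × 256 = 1792
Sum = 9 + 64 + 1792
= 1865


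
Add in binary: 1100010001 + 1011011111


Align and add column by column (LSB to MSB, carry propagating):
  01100010001
+ 01011011111
  -----------
  col 0: 1 + 1 + 0 (carry in) = 2 → bit 0, carry out 1
  col 1: 0 + 1 + 1 (carry in) = 2 → bit 0, carry out 1
  col 2: 0 + 1 + 1 (carry in) = 2 → bit 0, carry out 1
  col 3: 0 + 1 + 1 (carry in) = 2 → bit 0, carry out 1
  col 4: 1 + 1 + 1 (carry in) = 3 → bit 1, carry out 1
  col 5: 0 + 0 + 1 (carry in) = 1 → bit 1, carry out 0
  col 6: 0 + 1 + 0 (carry in) = 1 → bit 1, carry out 0
  col 7: 0 + 1 + 0 (carry in) = 1 → bit 1, carry out 0
  col 8: 1 + 0 + 0 (carry in) = 1 → bit 1, carry out 0
  col 9: 1 + 1 + 0 (carry in) = 2 → bit 0, carry out 1
  col 10: 0 + 0 + 1 (carry in) = 1 → bit 1, carry out 0
Reading bits MSB→LSB: 10111110000
Strip leading zeros: 10111110000
= 10111110000


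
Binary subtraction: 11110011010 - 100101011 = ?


Align and subtract column by column (LSB to MSB, borrowing when needed):
  11110011010
- 00100101011
  -----------
  col 0: (0 - 0 borrow-in) - 1 → borrow from next column: (0+2) - 1 = 1, borrow out 1
  col 1: (1 - 1 borrow-in) - 1 → borrow from next column: (0+2) - 1 = 1, borrow out 1
  col 2: (0 - 1 borrow-in) - 0 → borrow from next column: (-1+2) - 0 = 1, borrow out 1
  col 3: (1 - 1 borrow-in) - 1 → borrow from next column: (0+2) - 1 = 1, borrow out 1
  col 4: (1 - 1 borrow-in) - 0 → 0 - 0 = 0, borrow out 0
  col 5: (0 - 0 borrow-in) - 1 → borrow from next column: (0+2) - 1 = 1, borrow out 1
  col 6: (0 - 1 borrow-in) - 0 → borrow from next column: (-1+2) - 0 = 1, borrow out 1
  col 7: (1 - 1 borrow-in) - 0 → 0 - 0 = 0, borrow out 0
  col 8: (1 - 0 borrow-in) - 1 → 1 - 1 = 0, borrow out 0
  col 9: (1 - 0 borrow-in) - 0 → 1 - 0 = 1, borrow out 0
  col 10: (1 - 0 borrow-in) - 0 → 1 - 0 = 1, borrow out 0
Reading bits MSB→LSB: 11001101111
Strip leading zeros: 11001101111
= 11001101111


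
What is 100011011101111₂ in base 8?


Group into 3-bit groups: 100011011101111
  100 = 4
  011 = 3
  011 = 3
  101 = 5
  111 = 7
= 0o43357


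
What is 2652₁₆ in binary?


Each hex digit → 4 binary bits:
  2 = 0010
  6 = 0110
  5 = 0101
  2 = 0010
Concatenate: 0010 0110 0101 0010
= 0010011001010010


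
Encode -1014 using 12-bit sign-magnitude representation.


Sign bit: 1 (negative)
Magnitude: 1014 = 01111110110
= 101111110110


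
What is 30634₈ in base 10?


Positional values:
Position 0: 4 × 8^0 = 4
Position 1: 3 × 8^1 = 24
Position 2: 6 × 8^2 = 384
Position 3: 0 × 8^3 = 0
Position 4: 3 × 8^4 = 12288
Sum = 4 + 24 + 384 + 0 + 12288
= 12700


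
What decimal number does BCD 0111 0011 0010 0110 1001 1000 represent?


Each 4-bit group → digit:
  0111 → 7
  0011 → 3
  0010 → 2
  0110 → 6
  1001 → 9
  1000 → 8
= 732698


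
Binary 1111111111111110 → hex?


Group into 4-bit nibbles: 1111111111111110
  1111 = F
  1111 = F
  1111 = F
  1110 = E
= 0xFFFE


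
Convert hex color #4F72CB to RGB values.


Hex: #4F72CB
R = 4F₁₆ = 79
G = 72₁₆ = 114
B = CB₁₆ = 203
= RGB(79, 114, 203)


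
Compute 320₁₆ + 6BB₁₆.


Align and add column by column (LSB to MSB, each column mod 16 with carry):
  0320
+ 06BB
  ----
  col 0: 0(0) + B(11) + 0 (carry in) = 11 → B(11), carry out 0
  col 1: 2(2) + B(11) + 0 (carry in) = 13 → D(13), carry out 0
  col 2: 3(3) + 6(6) + 0 (carry in) = 9 → 9(9), carry out 0
  col 3: 0(0) + 0(0) + 0 (carry in) = 0 → 0(0), carry out 0
Reading digits MSB→LSB: 09DB
Strip leading zeros: 9DB
= 0x9DB


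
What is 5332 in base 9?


Divide by 9 repeatedly:
5332 ÷ 9 = 592 remainder 4
592 ÷ 9 = 65 remainder 7
65 ÷ 9 = 7 remainder 2
7 ÷ 9 = 0 remainder 7
Reading remainders bottom-up:
= 7274


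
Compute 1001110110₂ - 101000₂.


Align and subtract column by column (LSB to MSB, borrowing when needed):
  1001110110
- 0000101000
  ----------
  col 0: (0 - 0 borrow-in) - 0 → 0 - 0 = 0, borrow out 0
  col 1: (1 - 0 borrow-in) - 0 → 1 - 0 = 1, borrow out 0
  col 2: (1 - 0 borrow-in) - 0 → 1 - 0 = 1, borrow out 0
  col 3: (0 - 0 borrow-in) - 1 → borrow from next column: (0+2) - 1 = 1, borrow out 1
  col 4: (1 - 1 borrow-in) - 0 → 0 - 0 = 0, borrow out 0
  col 5: (1 - 0 borrow-in) - 1 → 1 - 1 = 0, borrow out 0
  col 6: (1 - 0 borrow-in) - 0 → 1 - 0 = 1, borrow out 0
  col 7: (0 - 0 borrow-in) - 0 → 0 - 0 = 0, borrow out 0
  col 8: (0 - 0 borrow-in) - 0 → 0 - 0 = 0, borrow out 0
  col 9: (1 - 0 borrow-in) - 0 → 1 - 0 = 1, borrow out 0
Reading bits MSB→LSB: 1001001110
Strip leading zeros: 1001001110
= 1001001110


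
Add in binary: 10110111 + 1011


Align and add column by column (LSB to MSB, carry propagating):
  010110111
+ 000001011
  ---------
  col 0: 1 + 1 + 0 (carry in) = 2 → bit 0, carry out 1
  col 1: 1 + 1 + 1 (carry in) = 3 → bit 1, carry out 1
  col 2: 1 + 0 + 1 (carry in) = 2 → bit 0, carry out 1
  col 3: 0 + 1 + 1 (carry in) = 2 → bit 0, carry out 1
  col 4: 1 + 0 + 1 (carry in) = 2 → bit 0, carry out 1
  col 5: 1 + 0 + 1 (carry in) = 2 → bit 0, carry out 1
  col 6: 0 + 0 + 1 (carry in) = 1 → bit 1, carry out 0
  col 7: 1 + 0 + 0 (carry in) = 1 → bit 1, carry out 0
  col 8: 0 + 0 + 0 (carry in) = 0 → bit 0, carry out 0
Reading bits MSB→LSB: 011000010
Strip leading zeros: 11000010
= 11000010


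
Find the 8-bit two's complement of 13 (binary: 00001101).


Original: 00001101
Step 1 - Invert all bits: 11110010
Step 2 - Add 1: 11110010 + 1
= 11110011 (represents -13)


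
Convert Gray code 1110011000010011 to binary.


Gray code: 1110011000010011
MSB stays the same: 1
Each subsequent bit = prev_binary XOR current_gray:
  B[1] = 1 XOR 1 = 0
  B[2] = 0 XOR 1 = 1
  B[3] = 1 XOR 0 = 1
  B[4] = 1 XOR 0 = 1
  B[5] = 1 XOR 1 = 0
  B[6] = 0 XOR 1 = 1
  B[7] = 1 XOR 0 = 1
  B[8] = 1 XOR 0 = 1
  B[9] = 1 XOR 0 = 1
  B[10] = 1 XOR 0 = 1
  B[11] = 1 XOR 1 = 0
  B[12] = 0 XOR 0 = 0
  B[13] = 0 XOR 0 = 0
  B[14] = 0 XOR 1 = 1
  B[15] = 1 XOR 1 = 0
= 1011101111100010 (48098 decimal)


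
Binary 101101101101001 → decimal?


Positional values:
Bit 0: 1 × 2^0 = 1
Bit 3: 1 × 2^3 = 8
Bit 5: 1 × 2^5 = 32
Bit 6: 1 × 2^6 = 64
Bit 8: 1 × 2^8 = 256
Bit 9: 1 × 2^9 = 512
Bit 11: 1 × 2^11 = 2048
Bit 12: 1 × 2^12 = 4096
Bit 14: 1 × 2^14 = 16384
Sum = 1 + 8 + 32 + 64 + 256 + 512 + 2048 + 4096 + 16384
= 23401


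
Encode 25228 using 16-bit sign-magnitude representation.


Sign bit: 0 (positive)
Magnitude: 25228 = 110001010001100
= 0110001010001100


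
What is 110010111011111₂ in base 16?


Group into 4-bit nibbles: 0110010111011111
  0110 = 6
  0101 = 5
  1101 = D
  1111 = F
= 0x65DF


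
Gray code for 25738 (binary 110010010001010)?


Binary: 110010010001010
Gray code: G = B XOR (B >> 1)
B >> 1 = 011001001000101
110010010001010 XOR 011001001000101:
  1 XOR 0 = 1
  1 XOR 1 = 0
  0 XOR 1 = 1
  0 XOR 0 = 0
  1 XOR 0 = 1
  0 XOR 1 = 1
  0 XOR 0 = 0
  1 XOR 0 = 1
  0 XOR 1 = 1
  0 XOR 0 = 0
  0 XOR 0 = 0
  1 XOR 0 = 1
  0 XOR 1 = 1
  1 XOR 0 = 1
  0 XOR 1 = 1
= 101011011001111


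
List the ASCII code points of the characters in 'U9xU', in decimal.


String: 'U9xU'  (4 characters)
Per-character ASCII lookup:
  'U': uppercase starts at 65: 'U' = 65 + 20 = 85
  '9': digits start at 48: '9' = 48 + 9 = 57
  'x': lowercase starts at 97: 'x' = 97 + 23 = 120
  'U': uppercase starts at 65: 'U' = 65 + 20 = 85
= 85 57 120 85


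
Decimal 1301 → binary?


Divide by 2 repeatedly:
1301 ÷ 2 = 650 remainder 1
650 ÷ 2 = 325 remainder 0
325 ÷ 2 = 162 remainder 1
162 ÷ 2 = 81 remainder 0
81 ÷ 2 = 40 remainder 1
40 ÷ 2 = 20 remainder 0
20 ÷ 2 = 10 remainder 0
10 ÷ 2 = 5 remainder 0
5 ÷ 2 = 2 remainder 1
2 ÷ 2 = 1 remainder 0
1 ÷ 2 = 0 remainder 1
Reading remainders bottom-up:
= 10100010101


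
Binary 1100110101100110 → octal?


Group into 3-bit groups: 001100110101100110
  001 = 1
  100 = 4
  110 = 6
  101 = 5
  100 = 4
  110 = 6
= 0o146546


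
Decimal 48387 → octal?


Divide by 8 repeatedly:
48387 ÷ 8 = 6048 remainder 3
6048 ÷ 8 = 756 remainder 0
756 ÷ 8 = 94 remainder 4
94 ÷ 8 = 11 remainder 6
11 ÷ 8 = 1 remainder 3
1 ÷ 8 = 0 remainder 1
Reading remainders bottom-up:
= 0o136403


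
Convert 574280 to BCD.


Each digit → 4-bit binary:
  5 → 0101
  7 → 0111
  4 → 0100
  2 → 0010
  8 → 1000
  0 → 0000
= 0101 0111 0100 0010 1000 0000


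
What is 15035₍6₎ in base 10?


Positional values (base 6):
  5 × 6^0 = 5 × 1 = 5
  3 × 6^1 = 3 × 6 = 18
  0 × 6^2 = 0 × 36 = 0
  5 × 6^3 = 5 × 216 = 1080
  1 × 6^4 = 1 × 1296 = 1296
Sum = 5 + 18 + 0 + 1080 + 1296
= 2399


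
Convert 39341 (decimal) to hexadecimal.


Divide by 16 repeatedly:
39341 ÷ 16 = 2458 remainder 13 (D)
2458 ÷ 16 = 153 remainder 10 (A)
153 ÷ 16 = 9 remainder 9 (9)
9 ÷ 16 = 0 remainder 9 (9)
Reading remainders bottom-up:
= 0x99AD


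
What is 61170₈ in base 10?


Positional values:
Position 0: 0 × 8^0 = 0
Position 1: 7 × 8^1 = 56
Position 2: 1 × 8^2 = 64
Position 3: 1 × 8^3 = 512
Position 4: 6 × 8^4 = 24576
Sum = 0 + 56 + 64 + 512 + 24576
= 25208


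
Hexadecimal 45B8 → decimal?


Positional values:
Position 0: 8 × 16^0 = 8 × 1 = 8
Position 1: B × 16^1 = 11 × 16 = 176
Position 2: 5 × 16^2 = 5 × 256 = 1280
Position 3: 4 × 16^3 = 4 × 4096 = 16384
Sum = 8 + 176 + 1280 + 16384
= 17848


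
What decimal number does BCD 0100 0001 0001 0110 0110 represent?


Each 4-bit group → digit:
  0100 → 4
  0001 → 1
  0001 → 1
  0110 → 6
  0110 → 6
= 41166


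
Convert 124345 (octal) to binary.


Each octal digit → 3 binary bits:
  1 = 001
  2 = 010
  4 = 100
  3 = 011
  4 = 100
  5 = 101
Concatenate: 001 010 100 011 100 101
= 001010100011100101


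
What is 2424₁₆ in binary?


Each hex digit → 4 binary bits:
  2 = 0010
  4 = 0100
  2 = 0010
  4 = 0100
Concatenate: 0010 0100 0010 0100
= 0010010000100100


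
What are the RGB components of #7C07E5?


Hex: #7C07E5
R = 7C₁₆ = 124
G = 07₁₆ = 7
B = E5₁₆ = 229
= RGB(124, 7, 229)


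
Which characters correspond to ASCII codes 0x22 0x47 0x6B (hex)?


Codes (hex): 0x22 0x47 0x6B
Per-code ASCII lookup:
  0x22 = 34  (special character) → '"'
  0x47 = 71  (range 65-90: uppercase, 71 - 65 = 6) → 'G'
  0x6B = 107  (range 97-122: lowercase, 107 - 97 = 10) → 'k'
= '"Gk'


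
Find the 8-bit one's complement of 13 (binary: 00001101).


Original: 00001101
Invert all bits:
  bit 0: 0 → 1
  bit 1: 0 → 1
  bit 2: 0 → 1
  bit 3: 0 → 1
  bit 4: 1 → 0
  bit 5: 1 → 0
  bit 6: 0 → 1
  bit 7: 1 → 0
= 11110010


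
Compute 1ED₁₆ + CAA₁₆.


Align and add column by column (LSB to MSB, each column mod 16 with carry):
  01ED
+ 0CAA
  ----
  col 0: D(13) + A(10) + 0 (carry in) = 23 → 7(7), carry out 1
  col 1: E(14) + A(10) + 1 (carry in) = 25 → 9(9), carry out 1
  col 2: 1(1) + C(12) + 1 (carry in) = 14 → E(14), carry out 0
  col 3: 0(0) + 0(0) + 0 (carry in) = 0 → 0(0), carry out 0
Reading digits MSB→LSB: 0E97
Strip leading zeros: E97
= 0xE97


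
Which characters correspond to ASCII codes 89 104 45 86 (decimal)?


Codes (decimal): 89 104 45 86
Per-code ASCII lookup:
  89  (range 65-90: uppercase, 89 - 65 = 24) → 'Y'
  104  (range 97-122: lowercase, 104 - 97 = 7) → 'h'
  45  (special character) → '-'
  86  (range 65-90: uppercase, 86 - 65 = 21) → 'V'
= 'Yh-V'


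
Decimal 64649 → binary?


Divide by 2 repeatedly:
64649 ÷ 2 = 32324 remainder 1
32324 ÷ 2 = 16162 remainder 0
16162 ÷ 2 = 8081 remainder 0
8081 ÷ 2 = 4040 remainder 1
4040 ÷ 2 = 2020 remainder 0
2020 ÷ 2 = 1010 remainder 0
1010 ÷ 2 = 505 remainder 0
505 ÷ 2 = 252 remainder 1
252 ÷ 2 = 126 remainder 0
126 ÷ 2 = 63 remainder 0
63 ÷ 2 = 31 remainder 1
31 ÷ 2 = 15 remainder 1
15 ÷ 2 = 7 remainder 1
7 ÷ 2 = 3 remainder 1
3 ÷ 2 = 1 remainder 1
1 ÷ 2 = 0 remainder 1
Reading remainders bottom-up:
= 1111110010001001


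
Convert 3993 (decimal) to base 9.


Divide by 9 repeatedly:
3993 ÷ 9 = 443 remainder 6
443 ÷ 9 = 49 remainder 2
49 ÷ 9 = 5 remainder 4
5 ÷ 9 = 0 remainder 5
Reading remainders bottom-up:
= 5426


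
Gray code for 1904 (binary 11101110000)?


Binary: 11101110000
Gray code: G = B XOR (B >> 1)
B >> 1 = 01110111000
11101110000 XOR 01110111000:
  1 XOR 0 = 1
  1 XOR 1 = 0
  1 XOR 1 = 0
  0 XOR 1 = 1
  1 XOR 0 = 1
  1 XOR 1 = 0
  1 XOR 1 = 0
  0 XOR 1 = 1
  0 XOR 0 = 0
  0 XOR 0 = 0
  0 XOR 0 = 0
= 10011001000


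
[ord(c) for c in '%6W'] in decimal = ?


String: '%6W'  (3 characters)
Per-character ASCII lookup:
  '%': special character: '%' = 37
  '6': digits start at 48: '6' = 48 + 6 = 54
  'W': uppercase starts at 65: 'W' = 65 + 22 = 87
= 37 54 87


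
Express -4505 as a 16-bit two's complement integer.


Original: 0001000110011001
Step 1 - Invert all bits: 1110111001100110
Step 2 - Add 1: 1110111001100110 + 1
= 1110111001100111 (represents -4505)


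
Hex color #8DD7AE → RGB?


Hex: #8DD7AE
R = 8D₁₆ = 141
G = D7₁₆ = 215
B = AE₁₆ = 174
= RGB(141, 215, 174)


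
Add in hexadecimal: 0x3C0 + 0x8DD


Align and add column by column (LSB to MSB, each column mod 16 with carry):
  03C0
+ 08DD
  ----
  col 0: 0(0) + D(13) + 0 (carry in) = 13 → D(13), carry out 0
  col 1: C(12) + D(13) + 0 (carry in) = 25 → 9(9), carry out 1
  col 2: 3(3) + 8(8) + 1 (carry in) = 12 → C(12), carry out 0
  col 3: 0(0) + 0(0) + 0 (carry in) = 0 → 0(0), carry out 0
Reading digits MSB→LSB: 0C9D
Strip leading zeros: C9D
= 0xC9D


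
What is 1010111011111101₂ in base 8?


Group into 3-bit groups: 001010111011111101
  001 = 1
  010 = 2
  111 = 7
  011 = 3
  111 = 7
  101 = 5
= 0o127375


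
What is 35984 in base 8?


Divide by 8 repeatedly:
35984 ÷ 8 = 4498 remainder 0
4498 ÷ 8 = 562 remainder 2
562 ÷ 8 = 70 remainder 2
70 ÷ 8 = 8 remainder 6
8 ÷ 8 = 1 remainder 0
1 ÷ 8 = 0 remainder 1
Reading remainders bottom-up:
= 0o106220


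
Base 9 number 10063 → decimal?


Positional values (base 9):
  3 × 9^0 = 3 × 1 = 3
  6 × 9^1 = 6 × 9 = 54
  0 × 9^2 = 0 × 81 = 0
  0 × 9^3 = 0 × 729 = 0
  1 × 9^4 = 1 × 6561 = 6561
Sum = 3 + 54 + 0 + 0 + 6561
= 6618


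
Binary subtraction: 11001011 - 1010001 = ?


Align and subtract column by column (LSB to MSB, borrowing when needed):
  11001011
- 01010001
  --------
  col 0: (1 - 0 borrow-in) - 1 → 1 - 1 = 0, borrow out 0
  col 1: (1 - 0 borrow-in) - 0 → 1 - 0 = 1, borrow out 0
  col 2: (0 - 0 borrow-in) - 0 → 0 - 0 = 0, borrow out 0
  col 3: (1 - 0 borrow-in) - 0 → 1 - 0 = 1, borrow out 0
  col 4: (0 - 0 borrow-in) - 1 → borrow from next column: (0+2) - 1 = 1, borrow out 1
  col 5: (0 - 1 borrow-in) - 0 → borrow from next column: (-1+2) - 0 = 1, borrow out 1
  col 6: (1 - 1 borrow-in) - 1 → borrow from next column: (0+2) - 1 = 1, borrow out 1
  col 7: (1 - 1 borrow-in) - 0 → 0 - 0 = 0, borrow out 0
Reading bits MSB→LSB: 01111010
Strip leading zeros: 1111010
= 1111010


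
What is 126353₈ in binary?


Each octal digit → 3 binary bits:
  1 = 001
  2 = 010
  6 = 110
  3 = 011
  5 = 101
  3 = 011
Concatenate: 001 010 110 011 101 011
= 001010110011101011


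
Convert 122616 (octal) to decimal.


Positional values:
Position 0: 6 × 8^0 = 6
Position 1: 1 × 8^1 = 8
Position 2: 6 × 8^2 = 384
Position 3: 2 × 8^3 = 1024
Position 4: 2 × 8^4 = 8192
Position 5: 1 × 8^5 = 32768
Sum = 6 + 8 + 384 + 1024 + 8192 + 32768
= 42382


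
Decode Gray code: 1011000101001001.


Gray code: 1011000101001001
MSB stays the same: 1
Each subsequent bit = prev_binary XOR current_gray:
  B[1] = 1 XOR 0 = 1
  B[2] = 1 XOR 1 = 0
  B[3] = 0 XOR 1 = 1
  B[4] = 1 XOR 0 = 1
  B[5] = 1 XOR 0 = 1
  B[6] = 1 XOR 0 = 1
  B[7] = 1 XOR 1 = 0
  B[8] = 0 XOR 0 = 0
  B[9] = 0 XOR 1 = 1
  B[10] = 1 XOR 0 = 1
  B[11] = 1 XOR 0 = 1
  B[12] = 1 XOR 1 = 0
  B[13] = 0 XOR 0 = 0
  B[14] = 0 XOR 0 = 0
  B[15] = 0 XOR 1 = 1
= 1101111001110001 (56945 decimal)


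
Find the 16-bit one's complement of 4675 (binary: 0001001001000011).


Original: 0001001001000011
Invert all bits:
  bit 0: 0 → 1
  bit 1: 0 → 1
  bit 2: 0 → 1
  bit 3: 1 → 0
  bit 4: 0 → 1
  bit 5: 0 → 1
  bit 6: 1 → 0
  bit 7: 0 → 1
  bit 8: 0 → 1
  bit 9: 1 → 0
  bit 10: 0 → 1
  bit 11: 0 → 1
  bit 12: 0 → 1
  bit 13: 0 → 1
  bit 14: 1 → 0
  bit 15: 1 → 0
= 1110110110111100


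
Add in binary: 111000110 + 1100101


Align and add column by column (LSB to MSB, carry propagating):
  0111000110
+ 0001100101
  ----------
  col 0: 0 + 1 + 0 (carry in) = 1 → bit 1, carry out 0
  col 1: 1 + 0 + 0 (carry in) = 1 → bit 1, carry out 0
  col 2: 1 + 1 + 0 (carry in) = 2 → bit 0, carry out 1
  col 3: 0 + 0 + 1 (carry in) = 1 → bit 1, carry out 0
  col 4: 0 + 0 + 0 (carry in) = 0 → bit 0, carry out 0
  col 5: 0 + 1 + 0 (carry in) = 1 → bit 1, carry out 0
  col 6: 1 + 1 + 0 (carry in) = 2 → bit 0, carry out 1
  col 7: 1 + 0 + 1 (carry in) = 2 → bit 0, carry out 1
  col 8: 1 + 0 + 1 (carry in) = 2 → bit 0, carry out 1
  col 9: 0 + 0 + 1 (carry in) = 1 → bit 1, carry out 0
Reading bits MSB→LSB: 1000101011
Strip leading zeros: 1000101011
= 1000101011


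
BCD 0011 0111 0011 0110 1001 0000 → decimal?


Each 4-bit group → digit:
  0011 → 3
  0111 → 7
  0011 → 3
  0110 → 6
  1001 → 9
  0000 → 0
= 373690


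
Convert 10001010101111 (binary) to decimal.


Positional values:
Bit 0: 1 × 2^0 = 1
Bit 1: 1 × 2^1 = 2
Bit 2: 1 × 2^2 = 4
Bit 3: 1 × 2^3 = 8
Bit 5: 1 × 2^5 = 32
Bit 7: 1 × 2^7 = 128
Bit 9: 1 × 2^9 = 512
Bit 13: 1 × 2^13 = 8192
Sum = 1 + 2 + 4 + 8 + 32 + 128 + 512 + 8192
= 8879


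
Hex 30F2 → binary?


Each hex digit → 4 binary bits:
  3 = 0011
  0 = 0000
  F = 1111
  2 = 0010
Concatenate: 0011 0000 1111 0010
= 0011000011110010


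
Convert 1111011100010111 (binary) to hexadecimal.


Group into 4-bit nibbles: 1111011100010111
  1111 = F
  0111 = 7
  0001 = 1
  0111 = 7
= 0xF717


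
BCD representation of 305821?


Each digit → 4-bit binary:
  3 → 0011
  0 → 0000
  5 → 0101
  8 → 1000
  2 → 0010
  1 → 0001
= 0011 0000 0101 1000 0010 0001


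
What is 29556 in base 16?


Divide by 16 repeatedly:
29556 ÷ 16 = 1847 remainder 4 (4)
1847 ÷ 16 = 115 remainder 7 (7)
115 ÷ 16 = 7 remainder 3 (3)
7 ÷ 16 = 0 remainder 7 (7)
Reading remainders bottom-up:
= 0x7374


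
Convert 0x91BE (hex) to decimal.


Positional values:
Position 0: E × 16^0 = 14 × 1 = 14
Position 1: B × 16^1 = 11 × 16 = 176
Position 2: 1 × 16^2 = 1 × 256 = 256
Position 3: 9 × 16^3 = 9 × 4096 = 36864
Sum = 14 + 176 + 256 + 36864
= 37310


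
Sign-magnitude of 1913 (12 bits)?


Sign bit: 0 (positive)
Magnitude: 1913 = 11101111001
= 011101111001


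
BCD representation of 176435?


Each digit → 4-bit binary:
  1 → 0001
  7 → 0111
  6 → 0110
  4 → 0100
  3 → 0011
  5 → 0101
= 0001 0111 0110 0100 0011 0101


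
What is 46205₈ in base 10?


Positional values:
Position 0: 5 × 8^0 = 5
Position 1: 0 × 8^1 = 0
Position 2: 2 × 8^2 = 128
Position 3: 6 × 8^3 = 3072
Position 4: 4 × 8^4 = 16384
Sum = 5 + 0 + 128 + 3072 + 16384
= 19589


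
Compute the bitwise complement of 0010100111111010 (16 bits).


Original: 0010100111111010
Invert all bits:
  bit 0: 0 → 1
  bit 1: 0 → 1
  bit 2: 1 → 0
  bit 3: 0 → 1
  bit 4: 1 → 0
  bit 5: 0 → 1
  bit 6: 0 → 1
  bit 7: 1 → 0
  bit 8: 1 → 0
  bit 9: 1 → 0
  bit 10: 1 → 0
  bit 11: 1 → 0
  bit 12: 1 → 0
  bit 13: 0 → 1
  bit 14: 1 → 0
  bit 15: 0 → 1
= 1101011000000101


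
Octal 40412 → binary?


Each octal digit → 3 binary bits:
  4 = 100
  0 = 000
  4 = 100
  1 = 001
  2 = 010
Concatenate: 100 000 100 001 010
= 100000100001010


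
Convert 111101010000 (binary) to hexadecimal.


Group into 4-bit nibbles: 111101010000
  1111 = F
  0101 = 5
  0000 = 0
= 0xF50


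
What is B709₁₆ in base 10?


Positional values:
Position 0: 9 × 16^0 = 9 × 1 = 9
Position 1: 0 × 16^1 = 0 × 16 = 0
Position 2: 7 × 16^2 = 7 × 256 = 1792
Position 3: B × 16^3 = 11 × 4096 = 45056
Sum = 9 + 0 + 1792 + 45056
= 46857


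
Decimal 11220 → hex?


Divide by 16 repeatedly:
11220 ÷ 16 = 701 remainder 4 (4)
701 ÷ 16 = 43 remainder 13 (D)
43 ÷ 16 = 2 remainder 11 (B)
2 ÷ 16 = 0 remainder 2 (2)
Reading remainders bottom-up:
= 0x2BD4


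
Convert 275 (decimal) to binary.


Divide by 2 repeatedly:
275 ÷ 2 = 137 remainder 1
137 ÷ 2 = 68 remainder 1
68 ÷ 2 = 34 remainder 0
34 ÷ 2 = 17 remainder 0
17 ÷ 2 = 8 remainder 1
8 ÷ 2 = 4 remainder 0
4 ÷ 2 = 2 remainder 0
2 ÷ 2 = 1 remainder 0
1 ÷ 2 = 0 remainder 1
Reading remainders bottom-up:
= 100010011


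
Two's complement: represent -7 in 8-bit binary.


Original: 00000111
Step 1 - Invert all bits: 11111000
Step 2 - Add 1: 11111000 + 1
= 11111001 (represents -7)


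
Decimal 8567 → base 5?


Divide by 5 repeatedly:
8567 ÷ 5 = 1713 remainder 2
1713 ÷ 5 = 342 remainder 3
342 ÷ 5 = 68 remainder 2
68 ÷ 5 = 13 remainder 3
13 ÷ 5 = 2 remainder 3
2 ÷ 5 = 0 remainder 2
Reading remainders bottom-up:
= 233232


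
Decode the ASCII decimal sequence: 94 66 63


Codes (decimal): 94 66 63
Per-code ASCII lookup:
  94  (special character) → '^'
  66  (range 65-90: uppercase, 66 - 65 = 1) → 'B'
  63  (special character) → '?'
= '^B?'


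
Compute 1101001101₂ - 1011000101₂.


Align and subtract column by column (LSB to MSB, borrowing when needed):
  1101001101
- 1011000101
  ----------
  col 0: (1 - 0 borrow-in) - 1 → 1 - 1 = 0, borrow out 0
  col 1: (0 - 0 borrow-in) - 0 → 0 - 0 = 0, borrow out 0
  col 2: (1 - 0 borrow-in) - 1 → 1 - 1 = 0, borrow out 0
  col 3: (1 - 0 borrow-in) - 0 → 1 - 0 = 1, borrow out 0
  col 4: (0 - 0 borrow-in) - 0 → 0 - 0 = 0, borrow out 0
  col 5: (0 - 0 borrow-in) - 0 → 0 - 0 = 0, borrow out 0
  col 6: (1 - 0 borrow-in) - 1 → 1 - 1 = 0, borrow out 0
  col 7: (0 - 0 borrow-in) - 1 → borrow from next column: (0+2) - 1 = 1, borrow out 1
  col 8: (1 - 1 borrow-in) - 0 → 0 - 0 = 0, borrow out 0
  col 9: (1 - 0 borrow-in) - 1 → 1 - 1 = 0, borrow out 0
Reading bits MSB→LSB: 0010001000
Strip leading zeros: 10001000
= 10001000


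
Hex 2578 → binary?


Each hex digit → 4 binary bits:
  2 = 0010
  5 = 0101
  7 = 0111
  8 = 1000
Concatenate: 0010 0101 0111 1000
= 0010010101111000


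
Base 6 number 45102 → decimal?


Positional values (base 6):
  2 × 6^0 = 2 × 1 = 2
  0 × 6^1 = 0 × 6 = 0
  1 × 6^2 = 1 × 36 = 36
  5 × 6^3 = 5 × 216 = 1080
  4 × 6^4 = 4 × 1296 = 5184
Sum = 2 + 0 + 36 + 1080 + 5184
= 6302


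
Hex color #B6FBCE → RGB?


Hex: #B6FBCE
R = B6₁₆ = 182
G = FB₁₆ = 251
B = CE₁₆ = 206
= RGB(182, 251, 206)


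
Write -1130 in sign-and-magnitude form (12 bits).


Sign bit: 1 (negative)
Magnitude: 1130 = 10001101010
= 110001101010


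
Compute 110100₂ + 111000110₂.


Align and add column by column (LSB to MSB, carry propagating):
  0000110100
+ 0111000110
  ----------
  col 0: 0 + 0 + 0 (carry in) = 0 → bit 0, carry out 0
  col 1: 0 + 1 + 0 (carry in) = 1 → bit 1, carry out 0
  col 2: 1 + 1 + 0 (carry in) = 2 → bit 0, carry out 1
  col 3: 0 + 0 + 1 (carry in) = 1 → bit 1, carry out 0
  col 4: 1 + 0 + 0 (carry in) = 1 → bit 1, carry out 0
  col 5: 1 + 0 + 0 (carry in) = 1 → bit 1, carry out 0
  col 6: 0 + 1 + 0 (carry in) = 1 → bit 1, carry out 0
  col 7: 0 + 1 + 0 (carry in) = 1 → bit 1, carry out 0
  col 8: 0 + 1 + 0 (carry in) = 1 → bit 1, carry out 0
  col 9: 0 + 0 + 0 (carry in) = 0 → bit 0, carry out 0
Reading bits MSB→LSB: 0111111010
Strip leading zeros: 111111010
= 111111010


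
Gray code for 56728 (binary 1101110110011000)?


Binary: 1101110110011000
Gray code: G = B XOR (B >> 1)
B >> 1 = 0110111011001100
1101110110011000 XOR 0110111011001100:
  1 XOR 0 = 1
  1 XOR 1 = 0
  0 XOR 1 = 1
  1 XOR 0 = 1
  1 XOR 1 = 0
  1 XOR 1 = 0
  0 XOR 1 = 1
  1 XOR 0 = 1
  1 XOR 1 = 0
  0 XOR 1 = 1
  0 XOR 0 = 0
  1 XOR 0 = 1
  1 XOR 1 = 0
  0 XOR 1 = 1
  0 XOR 0 = 0
  0 XOR 0 = 0
= 1011001101010100


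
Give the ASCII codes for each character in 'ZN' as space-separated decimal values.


String: 'ZN'  (2 characters)
Per-character ASCII lookup:
  'Z': uppercase starts at 65: 'Z' = 65 + 25 = 90
  'N': uppercase starts at 65: 'N' = 65 + 13 = 78
= 90 78


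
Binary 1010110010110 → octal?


Group into 3-bit groups: 001010110010110
  001 = 1
  010 = 2
  110 = 6
  010 = 2
  110 = 6
= 0o12626


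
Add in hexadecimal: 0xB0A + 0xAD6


Align and add column by column (LSB to MSB, each column mod 16 with carry):
  0B0A
+ 0AD6
  ----
  col 0: A(10) + 6(6) + 0 (carry in) = 16 → 0(0), carry out 1
  col 1: 0(0) + D(13) + 1 (carry in) = 14 → E(14), carry out 0
  col 2: B(11) + A(10) + 0 (carry in) = 21 → 5(5), carry out 1
  col 3: 0(0) + 0(0) + 1 (carry in) = 1 → 1(1), carry out 0
Reading digits MSB→LSB: 15E0
Strip leading zeros: 15E0
= 0x15E0


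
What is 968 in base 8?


Divide by 8 repeatedly:
968 ÷ 8 = 121 remainder 0
121 ÷ 8 = 15 remainder 1
15 ÷ 8 = 1 remainder 7
1 ÷ 8 = 0 remainder 1
Reading remainders bottom-up:
= 0o1710


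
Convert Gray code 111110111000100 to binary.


Gray code: 111110111000100
MSB stays the same: 1
Each subsequent bit = prev_binary XOR current_gray:
  B[1] = 1 XOR 1 = 0
  B[2] = 0 XOR 1 = 1
  B[3] = 1 XOR 1 = 0
  B[4] = 0 XOR 1 = 1
  B[5] = 1 XOR 0 = 1
  B[6] = 1 XOR 1 = 0
  B[7] = 0 XOR 1 = 1
  B[8] = 1 XOR 1 = 0
  B[9] = 0 XOR 0 = 0
  B[10] = 0 XOR 0 = 0
  B[11] = 0 XOR 0 = 0
  B[12] = 0 XOR 1 = 1
  B[13] = 1 XOR 0 = 1
  B[14] = 1 XOR 0 = 1
= 101011010000111 (22151 decimal)


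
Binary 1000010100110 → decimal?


Positional values:
Bit 1: 1 × 2^1 = 2
Bit 2: 1 × 2^2 = 4
Bit 5: 1 × 2^5 = 32
Bit 7: 1 × 2^7 = 128
Bit 12: 1 × 2^12 = 4096
Sum = 2 + 4 + 32 + 128 + 4096
= 4262


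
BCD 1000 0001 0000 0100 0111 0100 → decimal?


Each 4-bit group → digit:
  1000 → 8
  0001 → 1
  0000 → 0
  0100 → 4
  0111 → 7
  0100 → 4
= 810474


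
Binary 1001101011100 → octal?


Group into 3-bit groups: 001001101011100
  001 = 1
  001 = 1
  101 = 5
  011 = 3
  100 = 4
= 0o11534


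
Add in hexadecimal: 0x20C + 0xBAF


Align and add column by column (LSB to MSB, each column mod 16 with carry):
  020C
+ 0BAF
  ----
  col 0: C(12) + F(15) + 0 (carry in) = 27 → B(11), carry out 1
  col 1: 0(0) + A(10) + 1 (carry in) = 11 → B(11), carry out 0
  col 2: 2(2) + B(11) + 0 (carry in) = 13 → D(13), carry out 0
  col 3: 0(0) + 0(0) + 0 (carry in) = 0 → 0(0), carry out 0
Reading digits MSB→LSB: 0DBB
Strip leading zeros: DBB
= 0xDBB


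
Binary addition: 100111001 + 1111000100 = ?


Align and add column by column (LSB to MSB, carry propagating):
  00100111001
+ 01111000100
  -----------
  col 0: 1 + 0 + 0 (carry in) = 1 → bit 1, carry out 0
  col 1: 0 + 0 + 0 (carry in) = 0 → bit 0, carry out 0
  col 2: 0 + 1 + 0 (carry in) = 1 → bit 1, carry out 0
  col 3: 1 + 0 + 0 (carry in) = 1 → bit 1, carry out 0
  col 4: 1 + 0 + 0 (carry in) = 1 → bit 1, carry out 0
  col 5: 1 + 0 + 0 (carry in) = 1 → bit 1, carry out 0
  col 6: 0 + 1 + 0 (carry in) = 1 → bit 1, carry out 0
  col 7: 0 + 1 + 0 (carry in) = 1 → bit 1, carry out 0
  col 8: 1 + 1 + 0 (carry in) = 2 → bit 0, carry out 1
  col 9: 0 + 1 + 1 (carry in) = 2 → bit 0, carry out 1
  col 10: 0 + 0 + 1 (carry in) = 1 → bit 1, carry out 0
Reading bits MSB→LSB: 10011111101
Strip leading zeros: 10011111101
= 10011111101


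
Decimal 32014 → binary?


Divide by 2 repeatedly:
32014 ÷ 2 = 16007 remainder 0
16007 ÷ 2 = 8003 remainder 1
8003 ÷ 2 = 4001 remainder 1
4001 ÷ 2 = 2000 remainder 1
2000 ÷ 2 = 1000 remainder 0
1000 ÷ 2 = 500 remainder 0
500 ÷ 2 = 250 remainder 0
250 ÷ 2 = 125 remainder 0
125 ÷ 2 = 62 remainder 1
62 ÷ 2 = 31 remainder 0
31 ÷ 2 = 15 remainder 1
15 ÷ 2 = 7 remainder 1
7 ÷ 2 = 3 remainder 1
3 ÷ 2 = 1 remainder 1
1 ÷ 2 = 0 remainder 1
Reading remainders bottom-up:
= 111110100001110


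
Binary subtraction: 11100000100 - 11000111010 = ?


Align and subtract column by column (LSB to MSB, borrowing when needed):
  11100000100
- 11000111010
  -----------
  col 0: (0 - 0 borrow-in) - 0 → 0 - 0 = 0, borrow out 0
  col 1: (0 - 0 borrow-in) - 1 → borrow from next column: (0+2) - 1 = 1, borrow out 1
  col 2: (1 - 1 borrow-in) - 0 → 0 - 0 = 0, borrow out 0
  col 3: (0 - 0 borrow-in) - 1 → borrow from next column: (0+2) - 1 = 1, borrow out 1
  col 4: (0 - 1 borrow-in) - 1 → borrow from next column: (-1+2) - 1 = 0, borrow out 1
  col 5: (0 - 1 borrow-in) - 1 → borrow from next column: (-1+2) - 1 = 0, borrow out 1
  col 6: (0 - 1 borrow-in) - 0 → borrow from next column: (-1+2) - 0 = 1, borrow out 1
  col 7: (0 - 1 borrow-in) - 0 → borrow from next column: (-1+2) - 0 = 1, borrow out 1
  col 8: (1 - 1 borrow-in) - 0 → 0 - 0 = 0, borrow out 0
  col 9: (1 - 0 borrow-in) - 1 → 1 - 1 = 0, borrow out 0
  col 10: (1 - 0 borrow-in) - 1 → 1 - 1 = 0, borrow out 0
Reading bits MSB→LSB: 00011001010
Strip leading zeros: 11001010
= 11001010


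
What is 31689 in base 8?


Divide by 8 repeatedly:
31689 ÷ 8 = 3961 remainder 1
3961 ÷ 8 = 495 remainder 1
495 ÷ 8 = 61 remainder 7
61 ÷ 8 = 7 remainder 5
7 ÷ 8 = 0 remainder 7
Reading remainders bottom-up:
= 0o75711


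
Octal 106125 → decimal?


Positional values:
Position 0: 5 × 8^0 = 5
Position 1: 2 × 8^1 = 16
Position 2: 1 × 8^2 = 64
Position 3: 6 × 8^3 = 3072
Position 4: 0 × 8^4 = 0
Position 5: 1 × 8^5 = 32768
Sum = 5 + 16 + 64 + 3072 + 0 + 32768
= 35925


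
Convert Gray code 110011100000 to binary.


Gray code: 110011100000
MSB stays the same: 1
Each subsequent bit = prev_binary XOR current_gray:
  B[1] = 1 XOR 1 = 0
  B[2] = 0 XOR 0 = 0
  B[3] = 0 XOR 0 = 0
  B[4] = 0 XOR 1 = 1
  B[5] = 1 XOR 1 = 0
  B[6] = 0 XOR 1 = 1
  B[7] = 1 XOR 0 = 1
  B[8] = 1 XOR 0 = 1
  B[9] = 1 XOR 0 = 1
  B[10] = 1 XOR 0 = 1
  B[11] = 1 XOR 0 = 1
= 100010111111 (2239 decimal)


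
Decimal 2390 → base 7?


Divide by 7 repeatedly:
2390 ÷ 7 = 341 remainder 3
341 ÷ 7 = 48 remainder 5
48 ÷ 7 = 6 remainder 6
6 ÷ 7 = 0 remainder 6
Reading remainders bottom-up:
= 6653


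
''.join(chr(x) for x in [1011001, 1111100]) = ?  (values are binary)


Codes (binary): 1011001 1111100
Per-code ASCII lookup:
  1011001 = 89  (range 65-90: uppercase, 89 - 65 = 24) → 'Y'
  1111100 = 124  (special character) → '|'
= 'Y|'


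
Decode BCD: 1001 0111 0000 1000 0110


Each 4-bit group → digit:
  1001 → 9
  0111 → 7
  0000 → 0
  1000 → 8
  0110 → 6
= 97086


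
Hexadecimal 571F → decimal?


Positional values:
Position 0: F × 16^0 = 15 × 1 = 15
Position 1: 1 × 16^1 = 1 × 16 = 16
Position 2: 7 × 16^2 = 7 × 256 = 1792
Position 3: 5 × 16^3 = 5 × 4096 = 20480
Sum = 15 + 16 + 1792 + 20480
= 22303


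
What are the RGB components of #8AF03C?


Hex: #8AF03C
R = 8A₁₆ = 138
G = F0₁₆ = 240
B = 3C₁₆ = 60
= RGB(138, 240, 60)


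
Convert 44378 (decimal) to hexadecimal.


Divide by 16 repeatedly:
44378 ÷ 16 = 2773 remainder 10 (A)
2773 ÷ 16 = 173 remainder 5 (5)
173 ÷ 16 = 10 remainder 13 (D)
10 ÷ 16 = 0 remainder 10 (A)
Reading remainders bottom-up:
= 0xAD5A


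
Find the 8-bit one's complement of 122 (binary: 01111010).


Original: 01111010
Invert all bits:
  bit 0: 0 → 1
  bit 1: 1 → 0
  bit 2: 1 → 0
  bit 3: 1 → 0
  bit 4: 1 → 0
  bit 5: 0 → 1
  bit 6: 1 → 0
  bit 7: 0 → 1
= 10000101
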